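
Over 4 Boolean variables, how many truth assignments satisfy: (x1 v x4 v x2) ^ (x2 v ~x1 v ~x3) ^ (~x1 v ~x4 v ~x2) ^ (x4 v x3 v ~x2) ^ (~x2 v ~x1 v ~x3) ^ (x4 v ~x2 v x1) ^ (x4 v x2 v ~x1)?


Enumerate all 16 truth assignments over 4 variables.
Test each against every clause.
Satisfying assignments found: 5.

5


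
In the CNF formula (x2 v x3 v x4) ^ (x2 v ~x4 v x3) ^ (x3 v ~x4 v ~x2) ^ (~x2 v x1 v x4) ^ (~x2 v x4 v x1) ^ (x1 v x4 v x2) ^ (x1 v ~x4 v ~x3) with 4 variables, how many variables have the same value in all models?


Find all satisfying assignments: 5 model(s).
Check which variables have the same value in every model.
Fixed variables: x1=T.
Backbone size = 1.

1


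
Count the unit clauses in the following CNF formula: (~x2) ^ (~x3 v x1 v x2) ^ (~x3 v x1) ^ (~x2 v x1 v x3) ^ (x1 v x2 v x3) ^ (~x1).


A unit clause contains exactly one literal.
Unit clauses found: (~x2), (~x1).
Count = 2.

2


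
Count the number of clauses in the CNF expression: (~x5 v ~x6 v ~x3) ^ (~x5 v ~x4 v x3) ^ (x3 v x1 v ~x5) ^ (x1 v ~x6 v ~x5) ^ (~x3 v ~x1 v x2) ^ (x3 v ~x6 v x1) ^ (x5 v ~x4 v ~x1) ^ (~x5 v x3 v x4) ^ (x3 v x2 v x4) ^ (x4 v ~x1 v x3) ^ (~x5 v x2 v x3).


Each group enclosed in parentheses joined by ^ is one clause.
Counting the conjuncts: 11 clauses.

11


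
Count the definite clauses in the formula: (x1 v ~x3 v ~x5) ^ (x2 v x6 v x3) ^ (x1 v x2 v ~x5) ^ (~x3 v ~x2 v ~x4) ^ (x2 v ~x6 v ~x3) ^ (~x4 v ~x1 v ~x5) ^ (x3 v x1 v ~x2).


A definite clause has exactly one positive literal.
Clause 1: 1 positive -> definite
Clause 2: 3 positive -> not definite
Clause 3: 2 positive -> not definite
Clause 4: 0 positive -> not definite
Clause 5: 1 positive -> definite
Clause 6: 0 positive -> not definite
Clause 7: 2 positive -> not definite
Definite clause count = 2.

2


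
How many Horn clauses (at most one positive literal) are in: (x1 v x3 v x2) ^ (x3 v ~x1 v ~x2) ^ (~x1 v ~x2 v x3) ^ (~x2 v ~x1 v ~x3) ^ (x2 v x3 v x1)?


A Horn clause has at most one positive literal.
Clause 1: 3 positive lit(s) -> not Horn
Clause 2: 1 positive lit(s) -> Horn
Clause 3: 1 positive lit(s) -> Horn
Clause 4: 0 positive lit(s) -> Horn
Clause 5: 3 positive lit(s) -> not Horn
Total Horn clauses = 3.

3


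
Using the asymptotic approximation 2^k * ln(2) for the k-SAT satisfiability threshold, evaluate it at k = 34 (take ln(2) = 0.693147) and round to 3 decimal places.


Using the asymptotic formula: threshold ~ 2^k * ln(2).
2^34 = 17179869184.
17179869184 * 0.693147 = 11908174785.282.

11908174785.282


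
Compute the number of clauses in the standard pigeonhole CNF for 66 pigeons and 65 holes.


The PHP encoding has two parts:
1) At-least-one-hole clauses: 66 (one per pigeon, each with 65 literals).
2) At-most-one-pigeon-per-hole clauses: 65 holes * C(66,2) = 65 * 2145 = 139425.
Total clauses = 66 + 139425 = 139491.

139491


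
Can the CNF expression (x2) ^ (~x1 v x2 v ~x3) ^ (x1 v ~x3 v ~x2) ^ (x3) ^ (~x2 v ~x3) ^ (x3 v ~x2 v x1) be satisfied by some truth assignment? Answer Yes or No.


Check all 8 possible truth assignments.
Number of satisfying assignments found: 0.
The formula is unsatisfiable.

No


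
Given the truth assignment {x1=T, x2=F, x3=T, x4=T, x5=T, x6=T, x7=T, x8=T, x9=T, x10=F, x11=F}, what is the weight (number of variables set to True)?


The weight is the number of variables assigned True.
True variables: x1, x3, x4, x5, x6, x7, x8, x9.
Weight = 8.

8


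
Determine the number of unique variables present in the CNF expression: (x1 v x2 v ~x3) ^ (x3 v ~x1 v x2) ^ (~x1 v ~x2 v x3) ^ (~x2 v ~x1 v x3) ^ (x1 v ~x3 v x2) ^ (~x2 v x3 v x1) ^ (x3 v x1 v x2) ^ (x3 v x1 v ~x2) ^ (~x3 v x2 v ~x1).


Identify each distinct variable in the formula.
Variables found: x1, x2, x3.
Total distinct variables = 3.

3


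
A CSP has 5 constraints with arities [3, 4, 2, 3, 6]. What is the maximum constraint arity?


The arities are: 3, 4, 2, 3, 6.
Scan for the maximum value.
Maximum arity = 6.

6


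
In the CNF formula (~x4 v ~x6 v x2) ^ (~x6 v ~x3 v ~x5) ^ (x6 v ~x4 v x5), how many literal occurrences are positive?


Scan each clause for unnegated literals.
Clause 1: 1 positive; Clause 2: 0 positive; Clause 3: 2 positive.
Total positive literal occurrences = 3.

3


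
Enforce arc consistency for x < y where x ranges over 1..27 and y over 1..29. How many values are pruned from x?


For the constraint x < y, x needs a supporting value in y's domain.
x can be at most 28 (one less than y's maximum).
Valid x values from domain: 27 out of 27.
Pruned = 27 - 27 = 0.

0


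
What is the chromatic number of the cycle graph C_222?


A cycle on an even number of vertices is bipartite: alternate two colors around the cycle.
Since 222 is even, two colors suffice, and at least two are needed because the graph has edges.
Chromatic number = 2.

2


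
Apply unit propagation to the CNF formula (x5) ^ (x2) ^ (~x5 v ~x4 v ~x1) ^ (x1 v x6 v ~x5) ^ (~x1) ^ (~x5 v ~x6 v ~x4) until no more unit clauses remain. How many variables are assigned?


Unit propagation repeatedly assigns the literal in any unit clause, then simplifies.
Assignments in order: x5 = T, x2 = T, x1 = F, x6 = T, x4 = F.
No further unit clauses remain.
Total variables assigned = 5.

5


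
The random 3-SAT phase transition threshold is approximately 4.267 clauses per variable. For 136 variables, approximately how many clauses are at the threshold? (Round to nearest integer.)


The 3-SAT phase transition occurs at approximately 4.267 clauses per variable.
m = 4.267 * 136 = 580.312.
Rounded to nearest integer: 580.

580


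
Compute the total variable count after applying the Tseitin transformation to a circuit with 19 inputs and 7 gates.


The Tseitin transformation introduces one auxiliary variable per gate.
Total variables = inputs + gates = 19 + 7 = 26.

26


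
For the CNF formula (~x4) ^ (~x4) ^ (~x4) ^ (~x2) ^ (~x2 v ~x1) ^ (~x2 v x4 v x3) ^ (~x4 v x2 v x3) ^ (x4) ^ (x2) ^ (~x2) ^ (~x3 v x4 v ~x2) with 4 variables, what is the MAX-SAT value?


Enumerate all 16 truth assignments.
For each, count how many of the 11 clauses are satisfied.
The formula is not fully satisfiable, so the maximum is below 11.
Maximum simultaneously satisfiable clauses = 9.

9


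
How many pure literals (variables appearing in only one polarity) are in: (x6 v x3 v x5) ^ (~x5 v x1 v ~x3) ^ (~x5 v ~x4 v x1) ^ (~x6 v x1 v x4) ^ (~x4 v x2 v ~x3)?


A pure literal appears in only one polarity across all clauses.
Pure literals: x1 (positive only), x2 (positive only).
Count = 2.

2


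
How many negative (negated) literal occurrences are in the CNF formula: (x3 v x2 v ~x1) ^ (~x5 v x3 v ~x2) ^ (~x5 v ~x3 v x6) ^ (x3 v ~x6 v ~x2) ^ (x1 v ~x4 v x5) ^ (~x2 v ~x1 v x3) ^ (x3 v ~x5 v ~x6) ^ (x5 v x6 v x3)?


Scan each clause for negated literals.
Clause 1: 1 negative; Clause 2: 2 negative; Clause 3: 2 negative; Clause 4: 2 negative; Clause 5: 1 negative; Clause 6: 2 negative; Clause 7: 2 negative; Clause 8: 0 negative.
Total negative literal occurrences = 12.

12


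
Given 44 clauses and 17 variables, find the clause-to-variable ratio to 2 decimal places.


Clause-to-variable ratio = clauses / variables.
44 / 17 = 2.59.

2.59


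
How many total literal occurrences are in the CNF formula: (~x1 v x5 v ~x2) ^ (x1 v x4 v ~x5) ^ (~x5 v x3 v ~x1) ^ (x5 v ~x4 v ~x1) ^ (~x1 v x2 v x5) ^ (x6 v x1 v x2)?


Clause lengths: 3, 3, 3, 3, 3, 3.
Sum = 3 + 3 + 3 + 3 + 3 + 3 = 18.

18


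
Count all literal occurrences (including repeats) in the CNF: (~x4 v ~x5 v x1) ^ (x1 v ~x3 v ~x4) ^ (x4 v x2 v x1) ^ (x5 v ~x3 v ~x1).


Clause lengths: 3, 3, 3, 3.
Sum = 3 + 3 + 3 + 3 = 12.

12


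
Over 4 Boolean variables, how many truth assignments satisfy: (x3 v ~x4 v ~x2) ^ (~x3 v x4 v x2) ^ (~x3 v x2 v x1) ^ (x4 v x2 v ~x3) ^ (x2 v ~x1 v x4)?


Enumerate all 16 truth assignments over 4 variables.
Test each against every clause.
Satisfying assignments found: 10.

10


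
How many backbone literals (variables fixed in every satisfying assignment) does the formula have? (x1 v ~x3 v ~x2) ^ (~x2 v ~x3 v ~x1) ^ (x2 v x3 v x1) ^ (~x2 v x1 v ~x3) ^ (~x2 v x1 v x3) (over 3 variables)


Find all satisfying assignments: 4 model(s).
Check which variables have the same value in every model.
No variable is fixed across all models.
Backbone size = 0.

0


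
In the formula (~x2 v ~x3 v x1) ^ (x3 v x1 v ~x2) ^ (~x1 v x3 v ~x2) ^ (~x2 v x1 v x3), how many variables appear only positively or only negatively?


A pure literal appears in only one polarity across all clauses.
Pure literals: x2 (negative only).
Count = 1.

1


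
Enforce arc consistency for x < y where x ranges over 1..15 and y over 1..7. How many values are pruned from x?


For the constraint x < y, x needs a supporting value in y's domain.
x can be at most 6 (one less than y's maximum).
Valid x values from domain: 6 out of 15.
Pruned = 15 - 6 = 9.

9


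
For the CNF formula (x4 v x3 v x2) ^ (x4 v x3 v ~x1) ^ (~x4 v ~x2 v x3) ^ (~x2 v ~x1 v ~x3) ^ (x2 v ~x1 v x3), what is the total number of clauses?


Each group enclosed in parentheses joined by ^ is one clause.
Counting the conjuncts: 5 clauses.

5


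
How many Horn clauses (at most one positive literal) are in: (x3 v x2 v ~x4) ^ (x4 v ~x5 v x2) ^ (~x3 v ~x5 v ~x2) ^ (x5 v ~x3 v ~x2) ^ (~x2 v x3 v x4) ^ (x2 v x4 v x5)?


A Horn clause has at most one positive literal.
Clause 1: 2 positive lit(s) -> not Horn
Clause 2: 2 positive lit(s) -> not Horn
Clause 3: 0 positive lit(s) -> Horn
Clause 4: 1 positive lit(s) -> Horn
Clause 5: 2 positive lit(s) -> not Horn
Clause 6: 3 positive lit(s) -> not Horn
Total Horn clauses = 2.

2


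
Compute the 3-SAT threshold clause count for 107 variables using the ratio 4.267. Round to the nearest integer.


The 3-SAT phase transition occurs at approximately 4.267 clauses per variable.
m = 4.267 * 107 = 456.569.
Rounded to nearest integer: 457.

457


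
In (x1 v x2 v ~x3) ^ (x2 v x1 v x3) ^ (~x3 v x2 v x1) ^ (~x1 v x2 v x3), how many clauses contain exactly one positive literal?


A definite clause has exactly one positive literal.
Clause 1: 2 positive -> not definite
Clause 2: 3 positive -> not definite
Clause 3: 2 positive -> not definite
Clause 4: 2 positive -> not definite
Definite clause count = 0.

0


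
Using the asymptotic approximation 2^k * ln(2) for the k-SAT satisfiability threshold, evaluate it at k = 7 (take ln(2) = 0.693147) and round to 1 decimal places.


Using the asymptotic formula: threshold ~ 2^k * ln(2).
2^7 = 128.
128 * 0.693147 = 88.7.

88.7


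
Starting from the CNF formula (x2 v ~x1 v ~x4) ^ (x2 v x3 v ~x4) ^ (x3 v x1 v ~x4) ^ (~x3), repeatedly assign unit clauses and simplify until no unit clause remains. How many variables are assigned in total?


Unit propagation repeatedly assigns the literal in any unit clause, then simplifies.
Assignments in order: x3 = F.
No further unit clauses remain.
Total variables assigned = 1.

1


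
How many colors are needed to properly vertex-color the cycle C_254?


A cycle on an even number of vertices is bipartite: alternate two colors around the cycle.
Since 254 is even, two colors suffice, and at least two are needed because the graph has edges.
Chromatic number = 2.

2


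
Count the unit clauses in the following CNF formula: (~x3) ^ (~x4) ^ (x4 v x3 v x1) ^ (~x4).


A unit clause contains exactly one literal.
Unit clauses found: (~x3), (~x4), (~x4).
Count = 3.

3


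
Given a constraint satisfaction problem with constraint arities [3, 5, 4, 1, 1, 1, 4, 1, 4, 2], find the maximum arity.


The arities are: 3, 5, 4, 1, 1, 1, 4, 1, 4, 2.
Scan for the maximum value.
Maximum arity = 5.

5


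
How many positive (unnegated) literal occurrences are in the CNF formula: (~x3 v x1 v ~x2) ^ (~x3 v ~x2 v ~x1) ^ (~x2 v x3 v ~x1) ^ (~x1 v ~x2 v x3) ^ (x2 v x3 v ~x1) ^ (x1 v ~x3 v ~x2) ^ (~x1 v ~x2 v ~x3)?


Scan each clause for unnegated literals.
Clause 1: 1 positive; Clause 2: 0 positive; Clause 3: 1 positive; Clause 4: 1 positive; Clause 5: 2 positive; Clause 6: 1 positive; Clause 7: 0 positive.
Total positive literal occurrences = 6.

6


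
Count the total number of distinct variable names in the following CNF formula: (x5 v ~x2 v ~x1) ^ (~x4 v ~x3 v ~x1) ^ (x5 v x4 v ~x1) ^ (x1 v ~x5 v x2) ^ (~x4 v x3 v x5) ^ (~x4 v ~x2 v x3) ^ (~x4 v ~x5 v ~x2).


Identify each distinct variable in the formula.
Variables found: x1, x2, x3, x4, x5.
Total distinct variables = 5.

5


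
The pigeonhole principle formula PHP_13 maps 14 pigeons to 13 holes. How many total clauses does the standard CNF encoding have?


The PHP encoding has two parts:
1) At-least-one-hole clauses: 14 (one per pigeon, each with 13 literals).
2) At-most-one-pigeon-per-hole clauses: 13 holes * C(14,2) = 13 * 91 = 1183.
Total clauses = 14 + 1183 = 1197.

1197


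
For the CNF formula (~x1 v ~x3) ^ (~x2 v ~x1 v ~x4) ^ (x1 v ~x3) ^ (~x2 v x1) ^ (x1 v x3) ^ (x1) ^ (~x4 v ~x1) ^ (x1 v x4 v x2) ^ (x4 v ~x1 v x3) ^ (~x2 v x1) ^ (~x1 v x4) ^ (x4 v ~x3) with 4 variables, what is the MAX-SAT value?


Enumerate all 16 truth assignments.
For each, count how many of the 12 clauses are satisfied.
The formula is not fully satisfiable, so the maximum is below 12.
Maximum simultaneously satisfiable clauses = 11.

11


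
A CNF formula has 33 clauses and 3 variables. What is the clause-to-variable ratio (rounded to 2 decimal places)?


Clause-to-variable ratio = clauses / variables.
33 / 3 = 11.0.

11.0


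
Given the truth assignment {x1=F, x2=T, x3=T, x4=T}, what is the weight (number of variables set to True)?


The weight is the number of variables assigned True.
True variables: x2, x3, x4.
Weight = 3.

3


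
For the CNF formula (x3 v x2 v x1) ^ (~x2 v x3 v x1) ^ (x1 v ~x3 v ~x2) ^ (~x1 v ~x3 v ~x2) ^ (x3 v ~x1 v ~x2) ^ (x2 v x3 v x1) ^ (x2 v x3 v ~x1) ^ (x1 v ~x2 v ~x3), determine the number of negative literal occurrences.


Scan each clause for negated literals.
Clause 1: 0 negative; Clause 2: 1 negative; Clause 3: 2 negative; Clause 4: 3 negative; Clause 5: 2 negative; Clause 6: 0 negative; Clause 7: 1 negative; Clause 8: 2 negative.
Total negative literal occurrences = 11.

11


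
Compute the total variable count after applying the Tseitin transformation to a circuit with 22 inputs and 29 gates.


The Tseitin transformation introduces one auxiliary variable per gate.
Total variables = inputs + gates = 22 + 29 = 51.

51


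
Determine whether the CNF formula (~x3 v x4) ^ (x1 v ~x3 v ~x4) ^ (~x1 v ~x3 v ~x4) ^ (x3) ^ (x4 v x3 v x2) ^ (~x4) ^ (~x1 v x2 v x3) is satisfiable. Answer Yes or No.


Check all 16 possible truth assignments.
Number of satisfying assignments found: 0.
The formula is unsatisfiable.

No


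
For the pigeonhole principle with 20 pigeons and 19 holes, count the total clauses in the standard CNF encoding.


The PHP encoding has two parts:
1) At-least-one-hole clauses: 20 (one per pigeon, each with 19 literals).
2) At-most-one-pigeon-per-hole clauses: 19 holes * C(20,2) = 19 * 190 = 3610.
Total clauses = 20 + 3610 = 3630.

3630


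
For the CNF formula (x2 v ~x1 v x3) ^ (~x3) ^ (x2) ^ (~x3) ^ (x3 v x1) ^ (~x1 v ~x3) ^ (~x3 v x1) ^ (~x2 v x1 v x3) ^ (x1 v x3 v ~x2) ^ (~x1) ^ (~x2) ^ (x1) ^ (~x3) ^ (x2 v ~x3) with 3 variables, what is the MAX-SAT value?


Enumerate all 8 truth assignments.
For each, count how many of the 14 clauses are satisfied.
The formula is not fully satisfiable, so the maximum is below 14.
Maximum simultaneously satisfiable clauses = 12.

12


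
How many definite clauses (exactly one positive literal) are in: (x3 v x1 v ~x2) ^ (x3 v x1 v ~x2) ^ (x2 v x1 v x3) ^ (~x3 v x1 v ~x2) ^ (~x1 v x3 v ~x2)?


A definite clause has exactly one positive literal.
Clause 1: 2 positive -> not definite
Clause 2: 2 positive -> not definite
Clause 3: 3 positive -> not definite
Clause 4: 1 positive -> definite
Clause 5: 1 positive -> definite
Definite clause count = 2.

2


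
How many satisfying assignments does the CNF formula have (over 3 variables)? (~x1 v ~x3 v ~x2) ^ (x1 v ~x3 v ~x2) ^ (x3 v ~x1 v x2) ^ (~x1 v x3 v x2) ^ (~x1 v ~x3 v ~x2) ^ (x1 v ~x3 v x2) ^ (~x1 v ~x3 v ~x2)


Enumerate all 8 truth assignments over 3 variables.
Test each against every clause.
Satisfying assignments found: 4.

4


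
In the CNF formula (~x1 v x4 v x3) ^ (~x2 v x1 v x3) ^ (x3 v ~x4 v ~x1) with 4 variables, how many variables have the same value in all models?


Find all satisfying assignments: 10 model(s).
Check which variables have the same value in every model.
No variable is fixed across all models.
Backbone size = 0.

0


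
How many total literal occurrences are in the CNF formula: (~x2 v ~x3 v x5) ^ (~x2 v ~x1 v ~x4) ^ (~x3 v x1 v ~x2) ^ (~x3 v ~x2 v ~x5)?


Clause lengths: 3, 3, 3, 3.
Sum = 3 + 3 + 3 + 3 = 12.

12


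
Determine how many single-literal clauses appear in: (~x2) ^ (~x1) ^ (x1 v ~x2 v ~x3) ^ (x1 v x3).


A unit clause contains exactly one literal.
Unit clauses found: (~x2), (~x1).
Count = 2.

2


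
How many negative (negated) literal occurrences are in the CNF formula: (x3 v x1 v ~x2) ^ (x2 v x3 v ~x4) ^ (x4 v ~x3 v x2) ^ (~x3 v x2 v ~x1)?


Scan each clause for negated literals.
Clause 1: 1 negative; Clause 2: 1 negative; Clause 3: 1 negative; Clause 4: 2 negative.
Total negative literal occurrences = 5.

5


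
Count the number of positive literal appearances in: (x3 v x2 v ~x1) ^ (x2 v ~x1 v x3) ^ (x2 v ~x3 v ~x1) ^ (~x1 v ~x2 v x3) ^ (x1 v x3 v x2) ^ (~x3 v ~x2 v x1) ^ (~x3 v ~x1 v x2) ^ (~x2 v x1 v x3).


Scan each clause for unnegated literals.
Clause 1: 2 positive; Clause 2: 2 positive; Clause 3: 1 positive; Clause 4: 1 positive; Clause 5: 3 positive; Clause 6: 1 positive; Clause 7: 1 positive; Clause 8: 2 positive.
Total positive literal occurrences = 13.

13


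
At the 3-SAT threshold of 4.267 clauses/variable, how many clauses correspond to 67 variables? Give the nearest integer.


The 3-SAT phase transition occurs at approximately 4.267 clauses per variable.
m = 4.267 * 67 = 285.889.
Rounded to nearest integer: 286.

286


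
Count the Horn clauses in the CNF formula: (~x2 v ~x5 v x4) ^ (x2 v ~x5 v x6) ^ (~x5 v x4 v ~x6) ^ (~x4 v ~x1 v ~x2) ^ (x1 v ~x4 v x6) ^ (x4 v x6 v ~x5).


A Horn clause has at most one positive literal.
Clause 1: 1 positive lit(s) -> Horn
Clause 2: 2 positive lit(s) -> not Horn
Clause 3: 1 positive lit(s) -> Horn
Clause 4: 0 positive lit(s) -> Horn
Clause 5: 2 positive lit(s) -> not Horn
Clause 6: 2 positive lit(s) -> not Horn
Total Horn clauses = 3.

3


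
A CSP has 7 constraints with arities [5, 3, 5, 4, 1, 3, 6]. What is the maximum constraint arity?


The arities are: 5, 3, 5, 4, 1, 3, 6.
Scan for the maximum value.
Maximum arity = 6.

6


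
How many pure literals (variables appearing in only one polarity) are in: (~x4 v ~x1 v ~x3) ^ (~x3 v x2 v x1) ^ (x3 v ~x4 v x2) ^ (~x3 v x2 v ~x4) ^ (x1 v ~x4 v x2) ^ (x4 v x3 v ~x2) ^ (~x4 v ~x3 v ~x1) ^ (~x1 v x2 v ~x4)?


A pure literal appears in only one polarity across all clauses.
No pure literals found.
Count = 0.

0


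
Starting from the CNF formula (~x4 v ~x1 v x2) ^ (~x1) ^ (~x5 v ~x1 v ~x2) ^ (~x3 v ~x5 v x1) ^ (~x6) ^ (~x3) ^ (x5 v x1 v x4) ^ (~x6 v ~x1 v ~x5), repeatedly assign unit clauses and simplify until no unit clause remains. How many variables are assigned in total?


Unit propagation repeatedly assigns the literal in any unit clause, then simplifies.
Assignments in order: x1 = F, x6 = F, x3 = F.
No further unit clauses remain.
Total variables assigned = 3.

3


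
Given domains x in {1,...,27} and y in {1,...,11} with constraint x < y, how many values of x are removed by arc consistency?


For the constraint x < y, x needs a supporting value in y's domain.
x can be at most 10 (one less than y's maximum).
Valid x values from domain: 10 out of 27.
Pruned = 27 - 10 = 17.

17


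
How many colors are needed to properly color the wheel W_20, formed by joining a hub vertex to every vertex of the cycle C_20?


W_20 consists of the cycle C_20 together with a hub vertex adjacent to every cycle vertex.
The cycle C_20 needs 2 colors (even cycle -> 2).
The hub is adjacent to every cycle vertex, so it must receive a new color distinct from all of them.
Chromatic number = 2 + 1 = 3.

3


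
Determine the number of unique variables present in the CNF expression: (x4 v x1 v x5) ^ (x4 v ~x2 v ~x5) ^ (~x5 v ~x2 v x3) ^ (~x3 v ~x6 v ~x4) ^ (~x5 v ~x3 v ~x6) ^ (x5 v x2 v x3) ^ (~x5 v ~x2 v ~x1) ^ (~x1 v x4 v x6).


Identify each distinct variable in the formula.
Variables found: x1, x2, x3, x4, x5, x6.
Total distinct variables = 6.

6


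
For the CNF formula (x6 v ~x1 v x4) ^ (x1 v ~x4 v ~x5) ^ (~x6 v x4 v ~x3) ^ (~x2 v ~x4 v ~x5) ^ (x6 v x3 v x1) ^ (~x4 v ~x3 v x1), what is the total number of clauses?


Each group enclosed in parentheses joined by ^ is one clause.
Counting the conjuncts: 6 clauses.

6


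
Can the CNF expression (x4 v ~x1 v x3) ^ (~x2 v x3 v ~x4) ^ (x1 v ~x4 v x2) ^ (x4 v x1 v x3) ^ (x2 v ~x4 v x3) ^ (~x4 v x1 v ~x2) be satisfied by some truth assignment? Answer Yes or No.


Check all 16 possible truth assignments.
Number of satisfying assignments found: 6.
The formula is satisfiable.

Yes


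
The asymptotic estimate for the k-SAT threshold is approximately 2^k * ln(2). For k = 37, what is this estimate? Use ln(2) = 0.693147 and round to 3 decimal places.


Using the asymptotic formula: threshold ~ 2^k * ln(2).
2^37 = 137438953472.
137438953472 * 0.693147 = 95265398282.256.

95265398282.256


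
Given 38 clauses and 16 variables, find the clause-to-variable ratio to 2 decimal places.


Clause-to-variable ratio = clauses / variables.
38 / 16 = 2.38.

2.38


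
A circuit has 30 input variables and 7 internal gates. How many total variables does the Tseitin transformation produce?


The Tseitin transformation introduces one auxiliary variable per gate.
Total variables = inputs + gates = 30 + 7 = 37.

37


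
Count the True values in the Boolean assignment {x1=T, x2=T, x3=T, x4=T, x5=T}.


The weight is the number of variables assigned True.
True variables: x1, x2, x3, x4, x5.
Weight = 5.

5


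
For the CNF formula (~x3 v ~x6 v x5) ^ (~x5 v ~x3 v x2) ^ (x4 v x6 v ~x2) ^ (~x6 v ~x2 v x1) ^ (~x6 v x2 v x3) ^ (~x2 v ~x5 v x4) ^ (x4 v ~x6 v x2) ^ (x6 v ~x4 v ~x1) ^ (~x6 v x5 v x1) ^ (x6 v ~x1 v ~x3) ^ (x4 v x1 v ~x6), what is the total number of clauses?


Each group enclosed in parentheses joined by ^ is one clause.
Counting the conjuncts: 11 clauses.

11


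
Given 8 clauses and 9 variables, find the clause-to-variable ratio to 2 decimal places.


Clause-to-variable ratio = clauses / variables.
8 / 9 = 0.89.

0.89


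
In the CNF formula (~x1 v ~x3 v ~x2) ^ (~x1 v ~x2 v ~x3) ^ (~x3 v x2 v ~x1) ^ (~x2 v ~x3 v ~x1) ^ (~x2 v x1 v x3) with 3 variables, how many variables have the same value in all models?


Find all satisfying assignments: 5 model(s).
Check which variables have the same value in every model.
No variable is fixed across all models.
Backbone size = 0.

0


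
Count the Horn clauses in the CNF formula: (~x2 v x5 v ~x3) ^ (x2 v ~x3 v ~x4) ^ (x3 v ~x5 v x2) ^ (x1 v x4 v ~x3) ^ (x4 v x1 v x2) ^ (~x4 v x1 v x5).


A Horn clause has at most one positive literal.
Clause 1: 1 positive lit(s) -> Horn
Clause 2: 1 positive lit(s) -> Horn
Clause 3: 2 positive lit(s) -> not Horn
Clause 4: 2 positive lit(s) -> not Horn
Clause 5: 3 positive lit(s) -> not Horn
Clause 6: 2 positive lit(s) -> not Horn
Total Horn clauses = 2.

2


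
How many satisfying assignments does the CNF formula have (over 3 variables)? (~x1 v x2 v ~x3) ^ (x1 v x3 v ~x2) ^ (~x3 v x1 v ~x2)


Enumerate all 8 truth assignments over 3 variables.
Test each against every clause.
Satisfying assignments found: 5.

5


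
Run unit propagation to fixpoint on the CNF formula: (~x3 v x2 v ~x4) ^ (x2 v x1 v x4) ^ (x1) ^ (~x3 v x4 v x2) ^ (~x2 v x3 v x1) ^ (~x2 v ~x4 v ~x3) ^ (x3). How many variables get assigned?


Unit propagation repeatedly assigns the literal in any unit clause, then simplifies.
Assignments in order: x1 = T, x3 = T.
No further unit clauses remain.
Total variables assigned = 2.

2


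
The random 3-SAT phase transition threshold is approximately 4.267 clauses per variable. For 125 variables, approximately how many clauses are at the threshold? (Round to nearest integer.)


The 3-SAT phase transition occurs at approximately 4.267 clauses per variable.
m = 4.267 * 125 = 533.375.
Rounded to nearest integer: 533.

533


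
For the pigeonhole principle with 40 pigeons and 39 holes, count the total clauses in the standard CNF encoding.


The PHP encoding has two parts:
1) At-least-one-hole clauses: 40 (one per pigeon, each with 39 literals).
2) At-most-one-pigeon-per-hole clauses: 39 holes * C(40,2) = 39 * 780 = 30420.
Total clauses = 40 + 30420 = 30460.

30460


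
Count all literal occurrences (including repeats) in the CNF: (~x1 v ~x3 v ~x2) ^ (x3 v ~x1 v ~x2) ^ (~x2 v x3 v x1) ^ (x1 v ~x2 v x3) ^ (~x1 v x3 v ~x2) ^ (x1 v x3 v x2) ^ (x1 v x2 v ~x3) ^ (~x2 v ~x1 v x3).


Clause lengths: 3, 3, 3, 3, 3, 3, 3, 3.
Sum = 3 + 3 + 3 + 3 + 3 + 3 + 3 + 3 = 24.

24


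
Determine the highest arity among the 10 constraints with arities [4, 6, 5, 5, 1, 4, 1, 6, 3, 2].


The arities are: 4, 6, 5, 5, 1, 4, 1, 6, 3, 2.
Scan for the maximum value.
Maximum arity = 6.

6


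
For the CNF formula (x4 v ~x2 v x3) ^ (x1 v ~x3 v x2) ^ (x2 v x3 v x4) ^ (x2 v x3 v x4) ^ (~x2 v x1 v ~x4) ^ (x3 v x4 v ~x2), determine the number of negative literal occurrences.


Scan each clause for negated literals.
Clause 1: 1 negative; Clause 2: 1 negative; Clause 3: 0 negative; Clause 4: 0 negative; Clause 5: 2 negative; Clause 6: 1 negative.
Total negative literal occurrences = 5.

5


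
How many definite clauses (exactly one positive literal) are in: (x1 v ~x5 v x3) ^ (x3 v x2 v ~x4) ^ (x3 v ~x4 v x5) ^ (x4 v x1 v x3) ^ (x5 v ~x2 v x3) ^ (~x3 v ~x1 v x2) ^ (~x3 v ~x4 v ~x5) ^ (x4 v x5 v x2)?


A definite clause has exactly one positive literal.
Clause 1: 2 positive -> not definite
Clause 2: 2 positive -> not definite
Clause 3: 2 positive -> not definite
Clause 4: 3 positive -> not definite
Clause 5: 2 positive -> not definite
Clause 6: 1 positive -> definite
Clause 7: 0 positive -> not definite
Clause 8: 3 positive -> not definite
Definite clause count = 1.

1


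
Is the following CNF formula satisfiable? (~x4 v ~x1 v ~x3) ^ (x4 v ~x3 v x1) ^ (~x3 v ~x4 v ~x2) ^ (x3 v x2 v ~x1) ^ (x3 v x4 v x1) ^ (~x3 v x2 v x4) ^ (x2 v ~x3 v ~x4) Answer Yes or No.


Check all 16 possible truth assignments.
Number of satisfying assignments found: 5.
The formula is satisfiable.

Yes


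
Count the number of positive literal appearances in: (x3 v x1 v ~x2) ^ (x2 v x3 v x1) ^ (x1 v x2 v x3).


Scan each clause for unnegated literals.
Clause 1: 2 positive; Clause 2: 3 positive; Clause 3: 3 positive.
Total positive literal occurrences = 8.

8


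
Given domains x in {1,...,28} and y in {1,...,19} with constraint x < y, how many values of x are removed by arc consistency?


For the constraint x < y, x needs a supporting value in y's domain.
x can be at most 18 (one less than y's maximum).
Valid x values from domain: 18 out of 28.
Pruned = 28 - 18 = 10.

10


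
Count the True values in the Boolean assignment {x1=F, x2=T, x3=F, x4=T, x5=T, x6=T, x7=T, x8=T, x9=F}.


The weight is the number of variables assigned True.
True variables: x2, x4, x5, x6, x7, x8.
Weight = 6.

6


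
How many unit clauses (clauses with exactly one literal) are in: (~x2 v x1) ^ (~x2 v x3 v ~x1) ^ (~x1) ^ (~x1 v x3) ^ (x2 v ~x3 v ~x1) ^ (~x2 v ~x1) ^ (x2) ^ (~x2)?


A unit clause contains exactly one literal.
Unit clauses found: (~x1), (x2), (~x2).
Count = 3.

3


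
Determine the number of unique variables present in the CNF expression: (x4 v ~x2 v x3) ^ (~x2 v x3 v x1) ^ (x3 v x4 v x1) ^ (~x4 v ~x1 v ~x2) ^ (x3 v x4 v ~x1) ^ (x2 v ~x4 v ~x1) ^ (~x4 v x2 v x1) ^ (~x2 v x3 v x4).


Identify each distinct variable in the formula.
Variables found: x1, x2, x3, x4.
Total distinct variables = 4.

4


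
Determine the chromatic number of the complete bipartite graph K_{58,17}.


K_{58,17} is bipartite by definition: the two parts are independent sets, with every edge crossing between them.
Color all vertices in one part with color 1 and all vertices in the other part with color 2.
Since the graph has at least one edge, one color does not suffice.
Chromatic number = 2.

2


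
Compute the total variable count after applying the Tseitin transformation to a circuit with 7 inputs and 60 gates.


The Tseitin transformation introduces one auxiliary variable per gate.
Total variables = inputs + gates = 7 + 60 = 67.

67


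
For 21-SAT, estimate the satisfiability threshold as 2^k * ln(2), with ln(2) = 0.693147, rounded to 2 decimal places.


Using the asymptotic formula: threshold ~ 2^k * ln(2).
2^21 = 2097152.
2097152 * 0.693147 = 1453634.62.

1453634.62


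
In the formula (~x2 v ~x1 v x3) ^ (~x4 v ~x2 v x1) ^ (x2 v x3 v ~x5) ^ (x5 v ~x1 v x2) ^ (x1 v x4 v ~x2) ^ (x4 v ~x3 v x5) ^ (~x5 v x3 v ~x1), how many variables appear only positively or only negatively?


A pure literal appears in only one polarity across all clauses.
No pure literals found.
Count = 0.

0


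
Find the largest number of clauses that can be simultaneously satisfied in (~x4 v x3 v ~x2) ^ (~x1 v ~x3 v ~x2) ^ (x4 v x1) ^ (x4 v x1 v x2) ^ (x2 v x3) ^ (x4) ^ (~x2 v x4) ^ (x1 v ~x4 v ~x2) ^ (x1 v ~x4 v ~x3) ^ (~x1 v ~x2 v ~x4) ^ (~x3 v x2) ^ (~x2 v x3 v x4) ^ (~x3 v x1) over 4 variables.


Enumerate all 16 truth assignments.
For each, count how many of the 13 clauses are satisfied.
The formula is not fully satisfiable, so the maximum is below 13.
Maximum simultaneously satisfiable clauses = 12.

12


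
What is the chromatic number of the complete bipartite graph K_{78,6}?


K_{78,6} is bipartite by definition: the two parts are independent sets, with every edge crossing between them.
Color all vertices in one part with color 1 and all vertices in the other part with color 2.
Since the graph has at least one edge, one color does not suffice.
Chromatic number = 2.

2


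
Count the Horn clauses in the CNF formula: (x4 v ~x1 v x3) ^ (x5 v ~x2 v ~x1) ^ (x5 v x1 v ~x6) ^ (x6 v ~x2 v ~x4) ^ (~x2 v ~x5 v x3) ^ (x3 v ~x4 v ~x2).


A Horn clause has at most one positive literal.
Clause 1: 2 positive lit(s) -> not Horn
Clause 2: 1 positive lit(s) -> Horn
Clause 3: 2 positive lit(s) -> not Horn
Clause 4: 1 positive lit(s) -> Horn
Clause 5: 1 positive lit(s) -> Horn
Clause 6: 1 positive lit(s) -> Horn
Total Horn clauses = 4.

4


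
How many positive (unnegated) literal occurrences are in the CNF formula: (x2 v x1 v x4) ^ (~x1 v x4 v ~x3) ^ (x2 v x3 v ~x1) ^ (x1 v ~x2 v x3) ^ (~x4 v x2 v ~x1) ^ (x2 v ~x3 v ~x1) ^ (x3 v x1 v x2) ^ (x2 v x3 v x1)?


Scan each clause for unnegated literals.
Clause 1: 3 positive; Clause 2: 1 positive; Clause 3: 2 positive; Clause 4: 2 positive; Clause 5: 1 positive; Clause 6: 1 positive; Clause 7: 3 positive; Clause 8: 3 positive.
Total positive literal occurrences = 16.

16


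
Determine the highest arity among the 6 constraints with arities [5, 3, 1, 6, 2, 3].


The arities are: 5, 3, 1, 6, 2, 3.
Scan for the maximum value.
Maximum arity = 6.

6


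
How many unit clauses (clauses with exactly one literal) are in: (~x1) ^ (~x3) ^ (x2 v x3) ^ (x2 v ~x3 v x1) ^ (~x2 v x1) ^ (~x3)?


A unit clause contains exactly one literal.
Unit clauses found: (~x1), (~x3), (~x3).
Count = 3.

3


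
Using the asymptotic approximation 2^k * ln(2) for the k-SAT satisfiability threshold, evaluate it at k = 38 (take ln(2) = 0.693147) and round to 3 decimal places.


Using the asymptotic formula: threshold ~ 2^k * ln(2).
2^38 = 274877906944.
274877906944 * 0.693147 = 190530796564.513.

190530796564.513


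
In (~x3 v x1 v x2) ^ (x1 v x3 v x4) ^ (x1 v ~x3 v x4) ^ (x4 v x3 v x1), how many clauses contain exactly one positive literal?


A definite clause has exactly one positive literal.
Clause 1: 2 positive -> not definite
Clause 2: 3 positive -> not definite
Clause 3: 2 positive -> not definite
Clause 4: 3 positive -> not definite
Definite clause count = 0.

0


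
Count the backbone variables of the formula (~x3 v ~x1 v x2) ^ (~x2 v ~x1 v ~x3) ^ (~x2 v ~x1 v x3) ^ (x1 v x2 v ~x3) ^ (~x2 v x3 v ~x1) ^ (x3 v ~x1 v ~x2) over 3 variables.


Find all satisfying assignments: 4 model(s).
Check which variables have the same value in every model.
No variable is fixed across all models.
Backbone size = 0.

0


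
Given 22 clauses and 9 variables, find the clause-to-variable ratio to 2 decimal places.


Clause-to-variable ratio = clauses / variables.
22 / 9 = 2.44.

2.44


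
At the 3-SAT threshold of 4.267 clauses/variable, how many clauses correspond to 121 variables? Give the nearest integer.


The 3-SAT phase transition occurs at approximately 4.267 clauses per variable.
m = 4.267 * 121 = 516.307.
Rounded to nearest integer: 516.

516


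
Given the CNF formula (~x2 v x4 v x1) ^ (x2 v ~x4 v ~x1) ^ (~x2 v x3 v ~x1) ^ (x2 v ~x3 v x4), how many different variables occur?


Identify each distinct variable in the formula.
Variables found: x1, x2, x3, x4.
Total distinct variables = 4.

4


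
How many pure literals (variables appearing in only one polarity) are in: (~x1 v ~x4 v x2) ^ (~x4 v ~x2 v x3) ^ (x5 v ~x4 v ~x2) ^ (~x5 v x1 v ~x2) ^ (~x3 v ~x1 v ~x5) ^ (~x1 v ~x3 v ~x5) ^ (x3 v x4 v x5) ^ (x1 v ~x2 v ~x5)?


A pure literal appears in only one polarity across all clauses.
No pure literals found.
Count = 0.

0


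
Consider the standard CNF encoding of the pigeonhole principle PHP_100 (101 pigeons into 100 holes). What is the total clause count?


The PHP encoding has two parts:
1) At-least-one-hole clauses: 101 (one per pigeon, each with 100 literals).
2) At-most-one-pigeon-per-hole clauses: 100 holes * C(101,2) = 100 * 5050 = 505000.
Total clauses = 101 + 505000 = 505101.

505101


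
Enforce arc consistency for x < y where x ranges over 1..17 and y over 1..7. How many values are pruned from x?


For the constraint x < y, x needs a supporting value in y's domain.
x can be at most 6 (one less than y's maximum).
Valid x values from domain: 6 out of 17.
Pruned = 17 - 6 = 11.

11


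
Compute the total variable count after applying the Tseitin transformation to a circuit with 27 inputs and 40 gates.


The Tseitin transformation introduces one auxiliary variable per gate.
Total variables = inputs + gates = 27 + 40 = 67.

67


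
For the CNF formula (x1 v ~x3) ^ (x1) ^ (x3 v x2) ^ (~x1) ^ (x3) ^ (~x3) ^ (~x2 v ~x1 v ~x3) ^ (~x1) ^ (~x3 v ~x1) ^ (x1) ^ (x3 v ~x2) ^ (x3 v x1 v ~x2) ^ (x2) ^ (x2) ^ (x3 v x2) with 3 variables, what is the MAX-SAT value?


Enumerate all 8 truth assignments.
For each, count how many of the 15 clauses are satisfied.
The formula is not fully satisfiable, so the maximum is below 15.
Maximum simultaneously satisfiable clauses = 11.

11


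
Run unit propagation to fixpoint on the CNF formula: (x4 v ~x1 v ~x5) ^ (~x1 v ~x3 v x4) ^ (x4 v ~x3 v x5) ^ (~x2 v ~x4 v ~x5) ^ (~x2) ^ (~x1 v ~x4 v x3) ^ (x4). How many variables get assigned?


Unit propagation repeatedly assigns the literal in any unit clause, then simplifies.
Assignments in order: x2 = F, x4 = T.
No further unit clauses remain.
Total variables assigned = 2.

2


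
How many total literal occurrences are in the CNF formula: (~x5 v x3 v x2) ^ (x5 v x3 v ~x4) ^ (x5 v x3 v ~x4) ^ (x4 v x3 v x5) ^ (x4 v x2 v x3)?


Clause lengths: 3, 3, 3, 3, 3.
Sum = 3 + 3 + 3 + 3 + 3 = 15.

15


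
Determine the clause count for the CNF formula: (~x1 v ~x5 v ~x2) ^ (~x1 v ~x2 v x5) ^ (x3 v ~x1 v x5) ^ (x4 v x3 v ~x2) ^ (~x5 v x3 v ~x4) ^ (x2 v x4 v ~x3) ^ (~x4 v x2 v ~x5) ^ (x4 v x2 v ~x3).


Each group enclosed in parentheses joined by ^ is one clause.
Counting the conjuncts: 8 clauses.

8


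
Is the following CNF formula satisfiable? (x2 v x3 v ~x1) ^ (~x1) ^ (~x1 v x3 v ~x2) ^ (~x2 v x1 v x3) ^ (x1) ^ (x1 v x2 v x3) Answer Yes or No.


Check all 8 possible truth assignments.
Number of satisfying assignments found: 0.
The formula is unsatisfiable.

No


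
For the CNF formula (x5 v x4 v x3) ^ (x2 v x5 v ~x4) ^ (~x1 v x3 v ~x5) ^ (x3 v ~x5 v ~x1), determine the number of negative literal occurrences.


Scan each clause for negated literals.
Clause 1: 0 negative; Clause 2: 1 negative; Clause 3: 2 negative; Clause 4: 2 negative.
Total negative literal occurrences = 5.

5


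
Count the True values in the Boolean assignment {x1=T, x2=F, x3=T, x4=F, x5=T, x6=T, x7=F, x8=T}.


The weight is the number of variables assigned True.
True variables: x1, x3, x5, x6, x8.
Weight = 5.

5


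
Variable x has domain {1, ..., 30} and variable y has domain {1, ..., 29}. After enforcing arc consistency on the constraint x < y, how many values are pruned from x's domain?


For the constraint x < y, x needs a supporting value in y's domain.
x can be at most 28 (one less than y's maximum).
Valid x values from domain: 28 out of 30.
Pruned = 30 - 28 = 2.

2


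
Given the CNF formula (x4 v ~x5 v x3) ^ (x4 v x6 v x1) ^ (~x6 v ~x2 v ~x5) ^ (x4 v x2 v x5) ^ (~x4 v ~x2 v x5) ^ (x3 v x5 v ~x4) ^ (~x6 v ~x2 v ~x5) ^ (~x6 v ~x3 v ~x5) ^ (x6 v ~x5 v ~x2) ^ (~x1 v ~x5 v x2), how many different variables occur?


Identify each distinct variable in the formula.
Variables found: x1, x2, x3, x4, x5, x6.
Total distinct variables = 6.

6


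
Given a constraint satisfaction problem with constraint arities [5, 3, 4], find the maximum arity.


The arities are: 5, 3, 4.
Scan for the maximum value.
Maximum arity = 5.

5


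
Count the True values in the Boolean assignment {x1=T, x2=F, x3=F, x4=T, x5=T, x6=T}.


The weight is the number of variables assigned True.
True variables: x1, x4, x5, x6.
Weight = 4.

4


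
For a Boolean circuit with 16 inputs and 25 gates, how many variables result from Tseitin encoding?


The Tseitin transformation introduces one auxiliary variable per gate.
Total variables = inputs + gates = 16 + 25 = 41.

41


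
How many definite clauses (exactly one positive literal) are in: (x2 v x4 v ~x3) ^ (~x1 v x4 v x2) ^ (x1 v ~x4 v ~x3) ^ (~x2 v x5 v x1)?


A definite clause has exactly one positive literal.
Clause 1: 2 positive -> not definite
Clause 2: 2 positive -> not definite
Clause 3: 1 positive -> definite
Clause 4: 2 positive -> not definite
Definite clause count = 1.

1


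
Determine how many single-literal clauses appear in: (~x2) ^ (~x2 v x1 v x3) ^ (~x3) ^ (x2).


A unit clause contains exactly one literal.
Unit clauses found: (~x2), (~x3), (x2).
Count = 3.

3


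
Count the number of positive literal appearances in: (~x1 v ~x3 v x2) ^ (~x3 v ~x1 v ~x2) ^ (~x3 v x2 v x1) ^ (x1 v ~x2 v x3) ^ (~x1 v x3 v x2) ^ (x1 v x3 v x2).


Scan each clause for unnegated literals.
Clause 1: 1 positive; Clause 2: 0 positive; Clause 3: 2 positive; Clause 4: 2 positive; Clause 5: 2 positive; Clause 6: 3 positive.
Total positive literal occurrences = 10.

10


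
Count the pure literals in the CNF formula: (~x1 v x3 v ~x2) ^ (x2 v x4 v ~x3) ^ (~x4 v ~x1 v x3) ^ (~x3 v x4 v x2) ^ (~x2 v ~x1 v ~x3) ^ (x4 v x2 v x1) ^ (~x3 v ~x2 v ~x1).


A pure literal appears in only one polarity across all clauses.
No pure literals found.
Count = 0.

0


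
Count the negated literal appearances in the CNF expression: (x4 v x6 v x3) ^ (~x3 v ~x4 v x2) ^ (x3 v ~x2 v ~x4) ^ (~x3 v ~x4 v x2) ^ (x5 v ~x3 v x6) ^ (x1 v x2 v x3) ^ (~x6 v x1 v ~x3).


Scan each clause for negated literals.
Clause 1: 0 negative; Clause 2: 2 negative; Clause 3: 2 negative; Clause 4: 2 negative; Clause 5: 1 negative; Clause 6: 0 negative; Clause 7: 2 negative.
Total negative literal occurrences = 9.

9
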